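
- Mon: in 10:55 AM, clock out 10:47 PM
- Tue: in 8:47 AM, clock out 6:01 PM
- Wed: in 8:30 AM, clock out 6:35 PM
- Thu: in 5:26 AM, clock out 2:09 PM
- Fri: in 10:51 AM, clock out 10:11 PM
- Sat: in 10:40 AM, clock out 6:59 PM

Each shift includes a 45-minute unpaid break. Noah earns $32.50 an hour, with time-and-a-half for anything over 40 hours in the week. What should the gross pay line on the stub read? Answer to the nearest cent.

$2033.69

Mon: 10:55 AM–10:47 PM = 11 h 52 min; less 45 min break → 11 h 7 min
Tue: 8:47 AM–6:01 PM = 9 h 14 min; less 45 min break → 8 h 29 min
Wed: 8:30 AM–6:35 PM = 10 h 5 min; less 45 min break → 9 h 20 min
Thu: 5:26 AM–2:09 PM = 8 h 43 min; less 45 min break → 7 h 58 min
Fri: 10:51 AM–10:11 PM = 11 h 20 min; less 45 min break → 10 h 35 min
Sat: 10:40 AM–6:59 PM = 8 h 19 min; less 45 min break → 7 h 34 min
Total worked: 55 h 3 min = 3303 min.
Regular 40 h 0 min = 2400 min at $32.50/h; overtime 15 h 3 min = 903 min at $48.75/h.
Pay = (2400 × $32.50 + 903 × $48.75) ÷ 60 = $2033.69.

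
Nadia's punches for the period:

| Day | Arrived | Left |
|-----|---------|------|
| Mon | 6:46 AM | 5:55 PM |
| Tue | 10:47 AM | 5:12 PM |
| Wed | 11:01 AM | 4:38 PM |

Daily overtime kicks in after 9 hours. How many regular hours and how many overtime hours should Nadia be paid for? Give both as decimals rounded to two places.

Mon: 6:46 AM–5:55 PM = 11 h 9 min
Tue: 10:47 AM–5:12 PM = 6 h 25 min
Wed: 11:01 AM–4:38 PM = 5 h 37 min
Mon reg 9 h 0 min / OT 2 h 9 min; Tue reg 6 h 25 min / OT 0 h 0 min; Wed reg 5 h 37 min / OT 0 h 0 min.
Totals: regular 21 h 2 min, overtime 2 h 9 min.

Regular 21.03 hours, overtime 2.15 hours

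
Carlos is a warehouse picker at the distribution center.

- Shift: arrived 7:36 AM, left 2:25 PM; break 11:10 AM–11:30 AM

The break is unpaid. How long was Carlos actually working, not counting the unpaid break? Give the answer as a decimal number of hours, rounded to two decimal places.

Shift: 7:36 AM–2:25 PM = 6 h 49 min; less 20 min break → 6 h 29 min

6.48 hours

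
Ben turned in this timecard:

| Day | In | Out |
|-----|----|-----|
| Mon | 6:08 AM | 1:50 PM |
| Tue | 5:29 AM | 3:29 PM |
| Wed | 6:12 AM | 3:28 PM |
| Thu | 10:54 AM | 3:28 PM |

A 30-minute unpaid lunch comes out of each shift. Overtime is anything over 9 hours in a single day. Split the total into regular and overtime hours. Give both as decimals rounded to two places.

Mon: 6:08 AM–1:50 PM = 7 h 42 min; less 30 min break → 7 h 12 min
Tue: 5:29 AM–3:29 PM = 10 h 0 min; less 30 min break → 9 h 30 min
Wed: 6:12 AM–3:28 PM = 9 h 16 min; less 30 min break → 8 h 46 min
Thu: 10:54 AM–3:28 PM = 4 h 34 min; less 30 min break → 4 h 4 min
Mon reg 7 h 12 min / OT 0 h 0 min; Tue reg 9 h 0 min / OT 0 h 30 min; Wed reg 8 h 46 min / OT 0 h 0 min; Thu reg 4 h 4 min / OT 0 h 0 min.
Totals: regular 29 h 2 min, overtime 0 h 30 min.

Regular 29.03 hours, overtime 0.50 hours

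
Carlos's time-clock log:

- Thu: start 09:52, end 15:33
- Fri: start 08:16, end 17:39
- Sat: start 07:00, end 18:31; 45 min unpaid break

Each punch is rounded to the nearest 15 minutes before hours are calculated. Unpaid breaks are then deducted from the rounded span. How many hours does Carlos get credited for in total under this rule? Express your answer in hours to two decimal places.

Thu: in 09:52→09:45, out 15:33→15:30; 5 h 45 min
Fri: in 08:16→08:15, out 17:39→17:45; 9 h 30 min
Sat: in 07:00→07:00, out 18:31→18:30; 11 h 30 min − 45 min = 10 h 45 min
Total credited: 26 h 0 min.

26.00 hours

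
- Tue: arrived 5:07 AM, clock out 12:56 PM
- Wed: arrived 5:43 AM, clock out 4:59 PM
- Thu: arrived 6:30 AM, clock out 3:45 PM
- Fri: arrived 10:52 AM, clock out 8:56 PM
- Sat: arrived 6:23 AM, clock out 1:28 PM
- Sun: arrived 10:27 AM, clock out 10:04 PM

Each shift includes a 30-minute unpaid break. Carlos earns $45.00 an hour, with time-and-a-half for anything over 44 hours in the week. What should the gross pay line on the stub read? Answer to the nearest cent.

$2661.75

Tue: 5:07 AM–12:56 PM = 7 h 49 min; less 30 min break → 7 h 19 min
Wed: 5:43 AM–4:59 PM = 11 h 16 min; less 30 min break → 10 h 46 min
Thu: 6:30 AM–3:45 PM = 9 h 15 min; less 30 min break → 8 h 45 min
Fri: 10:52 AM–8:56 PM = 10 h 4 min; less 30 min break → 9 h 34 min
Sat: 6:23 AM–1:28 PM = 7 h 5 min; less 30 min break → 6 h 35 min
Sun: 10:27 AM–10:04 PM = 11 h 37 min; less 30 min break → 11 h 7 min
Total worked: 54 h 6 min = 3246 min.
Regular 44 h 0 min = 2640 min at $45.00/h; overtime 10 h 6 min = 606 min at $67.50/h.
Pay = (2640 × $45.00 + 606 × $67.50) ÷ 60 = $2661.75.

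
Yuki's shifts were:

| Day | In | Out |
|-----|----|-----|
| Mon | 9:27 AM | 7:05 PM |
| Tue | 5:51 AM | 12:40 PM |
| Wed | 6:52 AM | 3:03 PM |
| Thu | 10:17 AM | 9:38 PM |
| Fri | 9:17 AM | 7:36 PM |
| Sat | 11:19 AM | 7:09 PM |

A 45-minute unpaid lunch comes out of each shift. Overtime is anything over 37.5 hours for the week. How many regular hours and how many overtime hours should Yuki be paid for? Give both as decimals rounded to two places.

Mon: 9:27 AM–7:05 PM = 9 h 38 min; less 45 min break → 8 h 53 min
Tue: 5:51 AM–12:40 PM = 6 h 49 min; less 45 min break → 6 h 4 min
Wed: 6:52 AM–3:03 PM = 8 h 11 min; less 45 min break → 7 h 26 min
Thu: 10:17 AM–9:38 PM = 11 h 21 min; less 45 min break → 10 h 36 min
Fri: 9:17 AM–7:36 PM = 10 h 19 min; less 45 min break → 9 h 34 min
Sat: 11:19 AM–7:09 PM = 7 h 50 min; less 45 min break → 7 h 5 min
Total worked: 49 h 38 min = 49.63 h.
Threshold 37.5 h → overtime 12 h 8 min, regular 37 h 30 min.

Regular 37.50 hours, overtime 12.13 hours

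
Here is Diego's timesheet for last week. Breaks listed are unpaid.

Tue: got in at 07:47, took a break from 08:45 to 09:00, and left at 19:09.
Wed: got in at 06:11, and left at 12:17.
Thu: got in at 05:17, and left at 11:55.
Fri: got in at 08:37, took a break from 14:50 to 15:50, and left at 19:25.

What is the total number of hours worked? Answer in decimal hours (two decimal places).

Tue: 07:47–19:09 = 11 h 22 min; less 15 min break → 11 h 7 min
Wed: 06:11–12:17 = 6 h 6 min
Thu: 05:17–11:55 = 6 h 38 min
Fri: 08:37–19:25 = 10 h 48 min; less 60 min break → 9 h 48 min
Total: 11 h 7 min + 6 h 6 min + 6 h 38 min + 9 h 48 min = 33 h 39 min.

33.65 hours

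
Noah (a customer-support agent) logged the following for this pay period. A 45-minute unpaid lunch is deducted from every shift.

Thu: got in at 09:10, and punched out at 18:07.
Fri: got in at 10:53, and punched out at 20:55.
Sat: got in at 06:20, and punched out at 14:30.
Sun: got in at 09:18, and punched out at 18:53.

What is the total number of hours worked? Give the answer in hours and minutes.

33 h 44 min

Thu: 09:10–18:07 = 8 h 57 min; less 45 min break → 8 h 12 min
Fri: 10:53–20:55 = 10 h 2 min; less 45 min break → 9 h 17 min
Sat: 06:20–14:30 = 8 h 10 min; less 45 min break → 7 h 25 min
Sun: 09:18–18:53 = 9 h 35 min; less 45 min break → 8 h 50 min
Total: 8 h 12 min + 9 h 17 min + 7 h 25 min + 8 h 50 min = 33 h 44 min.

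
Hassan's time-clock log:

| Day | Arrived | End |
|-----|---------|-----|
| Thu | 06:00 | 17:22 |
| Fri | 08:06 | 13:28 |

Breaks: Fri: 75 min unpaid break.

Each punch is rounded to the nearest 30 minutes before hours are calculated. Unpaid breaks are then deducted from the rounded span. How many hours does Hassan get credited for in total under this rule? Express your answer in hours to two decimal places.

15.75 hours

Thu: in 06:00→06:00, out 17:22→17:30; 11 h 30 min
Fri: in 08:06→08:00, out 13:28→13:30; 5 h 30 min − 75 min = 4 h 15 min
Total credited: 15 h 45 min.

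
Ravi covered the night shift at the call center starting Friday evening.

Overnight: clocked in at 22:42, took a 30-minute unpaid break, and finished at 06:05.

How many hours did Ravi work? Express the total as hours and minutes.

Overnight: 22:42 → midnight = 1 h 18 min; midnight → 06:05 = 6 h 5 min; span 7 h 23 min; less 30 min break → 6 h 53 min

6 h 53 min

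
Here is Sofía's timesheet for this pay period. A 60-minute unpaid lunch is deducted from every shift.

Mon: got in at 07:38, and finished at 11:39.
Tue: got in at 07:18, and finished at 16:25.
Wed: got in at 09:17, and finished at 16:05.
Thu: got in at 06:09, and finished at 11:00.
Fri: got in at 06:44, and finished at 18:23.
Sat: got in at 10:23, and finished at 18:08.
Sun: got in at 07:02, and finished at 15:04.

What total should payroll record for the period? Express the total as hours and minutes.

45 h 13 min

Mon: 07:38–11:39 = 4 h 1 min; less 60 min break → 3 h 1 min
Tue: 07:18–16:25 = 9 h 7 min; less 60 min break → 8 h 7 min
Wed: 09:17–16:05 = 6 h 48 min; less 60 min break → 5 h 48 min
Thu: 06:09–11:00 = 4 h 51 min; less 60 min break → 3 h 51 min
Fri: 06:44–18:23 = 11 h 39 min; less 60 min break → 10 h 39 min
Sat: 10:23–18:08 = 7 h 45 min; less 60 min break → 6 h 45 min
Sun: 07:02–15:04 = 8 h 2 min; less 60 min break → 7 h 2 min
Total: 3 h 1 min + 8 h 7 min + 5 h 48 min + 3 h 51 min + 10 h 39 min + 6 h 45 min + 7 h 2 min = 45 h 13 min.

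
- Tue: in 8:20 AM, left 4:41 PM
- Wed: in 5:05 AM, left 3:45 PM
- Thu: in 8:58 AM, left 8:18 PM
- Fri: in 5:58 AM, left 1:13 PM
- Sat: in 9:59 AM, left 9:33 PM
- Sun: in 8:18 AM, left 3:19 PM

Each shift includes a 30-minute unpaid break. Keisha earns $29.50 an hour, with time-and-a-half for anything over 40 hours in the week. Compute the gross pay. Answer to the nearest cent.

Tue: 8:20 AM–4:41 PM = 8 h 21 min; less 30 min break → 7 h 51 min
Wed: 5:05 AM–3:45 PM = 10 h 40 min; less 30 min break → 10 h 10 min
Thu: 8:58 AM–8:18 PM = 11 h 20 min; less 30 min break → 10 h 50 min
Fri: 5:58 AM–1:13 PM = 7 h 15 min; less 30 min break → 6 h 45 min
Sat: 9:59 AM–9:33 PM = 11 h 34 min; less 30 min break → 11 h 4 min
Sun: 8:18 AM–3:19 PM = 7 h 1 min; less 30 min break → 6 h 31 min
Total worked: 53 h 11 min = 3191 min.
Regular 40 h 0 min = 2400 min at $29.50/h; overtime 13 h 11 min = 791 min at $44.25/h.
Pay = (2400 × $29.50 + 791 × $44.25) ÷ 60 = $1763.36.

$1763.36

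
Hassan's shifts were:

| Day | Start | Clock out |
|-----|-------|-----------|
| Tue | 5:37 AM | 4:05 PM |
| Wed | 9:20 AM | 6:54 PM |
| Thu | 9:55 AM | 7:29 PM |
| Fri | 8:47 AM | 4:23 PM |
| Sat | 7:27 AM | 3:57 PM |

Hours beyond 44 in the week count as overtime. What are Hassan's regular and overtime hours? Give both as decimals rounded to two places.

Regular 44.00 hours, overtime 1.70 hours

Tue: 5:37 AM–4:05 PM = 10 h 28 min
Wed: 9:20 AM–6:54 PM = 9 h 34 min
Thu: 9:55 AM–7:29 PM = 9 h 34 min
Fri: 8:47 AM–4:23 PM = 7 h 36 min
Sat: 7:27 AM–3:57 PM = 8 h 30 min
Total worked: 45 h 42 min = 45.70 h.
Threshold 44 h → overtime 1 h 42 min, regular 44 h 0 min.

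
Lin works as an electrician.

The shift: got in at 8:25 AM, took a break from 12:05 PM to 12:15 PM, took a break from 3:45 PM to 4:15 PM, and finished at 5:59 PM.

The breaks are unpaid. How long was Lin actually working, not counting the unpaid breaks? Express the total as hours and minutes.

8 h 54 min

The shift: 8:25 AM–5:59 PM = 9 h 34 min; less 40 min break → 8 h 54 min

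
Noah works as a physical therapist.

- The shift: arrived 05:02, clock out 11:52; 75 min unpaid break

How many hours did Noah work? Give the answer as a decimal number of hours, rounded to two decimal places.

The shift: 05:02–11:52 = 6 h 50 min; less 75 min break → 5 h 35 min

5.58 hours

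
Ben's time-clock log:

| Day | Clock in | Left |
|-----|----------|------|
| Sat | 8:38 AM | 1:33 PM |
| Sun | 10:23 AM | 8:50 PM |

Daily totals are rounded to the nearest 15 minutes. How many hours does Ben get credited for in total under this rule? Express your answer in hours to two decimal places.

Sat: 8:38 AM–1:33 PM = 4 h 55 min → rounds to 5 h 0 min
Sun: 10:23 AM–8:50 PM = 10 h 27 min → rounds to 10 h 30 min
Total credited: 15 h 30 min.

15.50 hours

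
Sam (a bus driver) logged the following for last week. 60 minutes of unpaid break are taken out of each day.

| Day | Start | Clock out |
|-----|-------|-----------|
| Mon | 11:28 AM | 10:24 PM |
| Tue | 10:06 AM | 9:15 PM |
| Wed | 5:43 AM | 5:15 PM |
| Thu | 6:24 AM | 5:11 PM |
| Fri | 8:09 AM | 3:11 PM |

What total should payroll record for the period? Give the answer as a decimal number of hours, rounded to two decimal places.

Mon: 11:28 AM–10:24 PM = 10 h 56 min; less 60 min break → 9 h 56 min
Tue: 10:06 AM–9:15 PM = 11 h 9 min; less 60 min break → 10 h 9 min
Wed: 5:43 AM–5:15 PM = 11 h 32 min; less 60 min break → 10 h 32 min
Thu: 6:24 AM–5:11 PM = 10 h 47 min; less 60 min break → 9 h 47 min
Fri: 8:09 AM–3:11 PM = 7 h 2 min; less 60 min break → 6 h 2 min
Total: 9 h 56 min + 10 h 9 min + 10 h 32 min + 9 h 47 min + 6 h 2 min = 46 h 26 min.

46.43 hours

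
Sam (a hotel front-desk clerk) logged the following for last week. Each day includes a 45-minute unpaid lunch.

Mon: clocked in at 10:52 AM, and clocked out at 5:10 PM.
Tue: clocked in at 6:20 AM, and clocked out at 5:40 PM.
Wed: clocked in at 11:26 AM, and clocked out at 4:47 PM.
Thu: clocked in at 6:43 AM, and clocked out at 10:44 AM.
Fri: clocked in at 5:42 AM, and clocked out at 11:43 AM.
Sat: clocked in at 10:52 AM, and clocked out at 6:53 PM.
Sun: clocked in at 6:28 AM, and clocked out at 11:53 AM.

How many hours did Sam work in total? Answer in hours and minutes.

Mon: 10:52 AM–5:10 PM = 6 h 18 min; less 45 min break → 5 h 33 min
Tue: 6:20 AM–5:40 PM = 11 h 20 min; less 45 min break → 10 h 35 min
Wed: 11:26 AM–4:47 PM = 5 h 21 min; less 45 min break → 4 h 36 min
Thu: 6:43 AM–10:44 AM = 4 h 1 min; less 45 min break → 3 h 16 min
Fri: 5:42 AM–11:43 AM = 6 h 1 min; less 45 min break → 5 h 16 min
Sat: 10:52 AM–6:53 PM = 8 h 1 min; less 45 min break → 7 h 16 min
Sun: 6:28 AM–11:53 AM = 5 h 25 min; less 45 min break → 4 h 40 min
Total: 5 h 33 min + 10 h 35 min + 4 h 36 min + 3 h 16 min + 5 h 16 min + 7 h 16 min + 4 h 40 min = 41 h 12 min.

41 h 12 min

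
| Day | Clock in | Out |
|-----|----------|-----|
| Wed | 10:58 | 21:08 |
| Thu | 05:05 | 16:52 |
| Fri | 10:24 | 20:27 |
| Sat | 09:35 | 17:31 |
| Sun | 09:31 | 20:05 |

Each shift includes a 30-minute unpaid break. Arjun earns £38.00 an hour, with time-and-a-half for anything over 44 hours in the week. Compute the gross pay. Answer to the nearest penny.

Wed: 10:58–21:08 = 10 h 10 min; less 30 min break → 9 h 40 min
Thu: 05:05–16:52 = 11 h 47 min; less 30 min break → 11 h 17 min
Fri: 10:24–20:27 = 10 h 3 min; less 30 min break → 9 h 33 min
Sat: 09:35–17:31 = 7 h 56 min; less 30 min break → 7 h 26 min
Sun: 09:31–20:05 = 10 h 34 min; less 30 min break → 10 h 4 min
Total worked: 48 h 0 min = 2880 min.
Regular 44 h 0 min = 2640 min at £38.00/h; overtime 4 h 0 min = 240 min at £57.00/h.
Pay = (2640 × £38.00 + 240 × £57.00) ÷ 60 = £1900.00.

£1900.00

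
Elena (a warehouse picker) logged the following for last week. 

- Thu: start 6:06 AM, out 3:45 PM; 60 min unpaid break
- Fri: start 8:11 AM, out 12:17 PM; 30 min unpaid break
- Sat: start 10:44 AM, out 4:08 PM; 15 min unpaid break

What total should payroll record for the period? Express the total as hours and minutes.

Thu: 6:06 AM–3:45 PM = 9 h 39 min; less 60 min break → 8 h 39 min
Fri: 8:11 AM–12:17 PM = 4 h 6 min; less 30 min break → 3 h 36 min
Sat: 10:44 AM–4:08 PM = 5 h 24 min; less 15 min break → 5 h 9 min
Total: 8 h 39 min + 3 h 36 min + 5 h 9 min = 17 h 24 min.

17 h 24 min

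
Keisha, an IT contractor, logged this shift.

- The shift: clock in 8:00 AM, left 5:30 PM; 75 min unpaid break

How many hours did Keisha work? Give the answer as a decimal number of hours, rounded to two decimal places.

The shift: 8:00 AM–5:30 PM = 9 h 30 min; less 75 min break → 8 h 15 min

8.25 hours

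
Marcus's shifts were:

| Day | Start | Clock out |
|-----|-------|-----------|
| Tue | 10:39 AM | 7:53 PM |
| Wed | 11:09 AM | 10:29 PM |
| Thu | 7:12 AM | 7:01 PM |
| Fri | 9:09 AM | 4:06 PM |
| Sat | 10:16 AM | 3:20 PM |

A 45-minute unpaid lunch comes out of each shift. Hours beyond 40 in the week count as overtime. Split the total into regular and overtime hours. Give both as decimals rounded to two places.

Regular 40.00 hours, overtime 0.65 hours

Tue: 10:39 AM–7:53 PM = 9 h 14 min; less 45 min break → 8 h 29 min
Wed: 11:09 AM–10:29 PM = 11 h 20 min; less 45 min break → 10 h 35 min
Thu: 7:12 AM–7:01 PM = 11 h 49 min; less 45 min break → 11 h 4 min
Fri: 9:09 AM–4:06 PM = 6 h 57 min; less 45 min break → 6 h 12 min
Sat: 10:16 AM–3:20 PM = 5 h 4 min; less 45 min break → 4 h 19 min
Total worked: 40 h 39 min = 40.65 h.
Threshold 40 h → overtime 0 h 39 min, regular 40 h 0 min.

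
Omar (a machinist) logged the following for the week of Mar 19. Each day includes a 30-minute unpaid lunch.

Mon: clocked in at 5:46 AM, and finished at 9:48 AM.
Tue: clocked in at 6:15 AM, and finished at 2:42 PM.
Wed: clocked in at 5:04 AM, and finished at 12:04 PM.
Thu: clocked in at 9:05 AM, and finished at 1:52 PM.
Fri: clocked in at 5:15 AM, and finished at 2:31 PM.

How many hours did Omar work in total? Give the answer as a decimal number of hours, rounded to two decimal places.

Mon: 5:46 AM–9:48 AM = 4 h 2 min; less 30 min break → 3 h 32 min
Tue: 6:15 AM–2:42 PM = 8 h 27 min; less 30 min break → 7 h 57 min
Wed: 5:04 AM–12:04 PM = 7 h 0 min; less 30 min break → 6 h 30 min
Thu: 9:05 AM–1:52 PM = 4 h 47 min; less 30 min break → 4 h 17 min
Fri: 5:15 AM–2:31 PM = 9 h 16 min; less 30 min break → 8 h 46 min
Total: 3 h 32 min + 7 h 57 min + 6 h 30 min + 4 h 17 min + 8 h 46 min = 31 h 2 min.

31.03 hours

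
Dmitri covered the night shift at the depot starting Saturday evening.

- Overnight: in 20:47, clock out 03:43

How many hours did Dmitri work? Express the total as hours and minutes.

6 h 56 min

Overnight: 20:47 → midnight = 3 h 13 min; midnight → 03:43 = 3 h 43 min; span 6 h 56 min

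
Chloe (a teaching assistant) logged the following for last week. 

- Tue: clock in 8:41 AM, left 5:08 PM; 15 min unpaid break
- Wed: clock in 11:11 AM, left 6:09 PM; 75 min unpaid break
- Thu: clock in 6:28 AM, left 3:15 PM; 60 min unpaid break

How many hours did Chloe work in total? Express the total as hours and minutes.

21 h 42 min

Tue: 8:41 AM–5:08 PM = 8 h 27 min; less 15 min break → 8 h 12 min
Wed: 11:11 AM–6:09 PM = 6 h 58 min; less 75 min break → 5 h 43 min
Thu: 6:28 AM–3:15 PM = 8 h 47 min; less 60 min break → 7 h 47 min
Total: 8 h 12 min + 5 h 43 min + 7 h 47 min = 21 h 42 min.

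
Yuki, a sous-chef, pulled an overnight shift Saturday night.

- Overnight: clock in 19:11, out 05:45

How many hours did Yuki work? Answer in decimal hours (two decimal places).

Overnight: 19:11 → midnight = 4 h 49 min; midnight → 05:45 = 5 h 45 min; span 10 h 34 min

10.57 hours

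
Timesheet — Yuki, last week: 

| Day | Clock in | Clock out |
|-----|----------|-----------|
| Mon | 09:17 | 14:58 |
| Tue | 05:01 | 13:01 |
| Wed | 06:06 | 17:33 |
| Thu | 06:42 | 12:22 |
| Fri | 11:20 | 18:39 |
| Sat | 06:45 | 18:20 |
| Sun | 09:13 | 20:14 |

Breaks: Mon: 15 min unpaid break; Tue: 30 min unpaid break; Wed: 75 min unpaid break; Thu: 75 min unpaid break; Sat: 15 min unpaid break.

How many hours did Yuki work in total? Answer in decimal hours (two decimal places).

Mon: 09:17–14:58 = 5 h 41 min; less 15 min break → 5 h 26 min
Tue: 05:01–13:01 = 8 h 0 min; less 30 min break → 7 h 30 min
Wed: 06:06–17:33 = 11 h 27 min; less 75 min break → 10 h 12 min
Thu: 06:42–12:22 = 5 h 40 min; less 75 min break → 4 h 25 min
Fri: 11:20–18:39 = 7 h 19 min
Sat: 06:45–18:20 = 11 h 35 min; less 15 min break → 11 h 20 min
Sun: 09:13–20:14 = 11 h 1 min
Total: 5 h 26 min + 7 h 30 min + 10 h 12 min + 4 h 25 min + 7 h 19 min + 11 h 20 min + 11 h 1 min = 57 h 13 min.

57.22 hours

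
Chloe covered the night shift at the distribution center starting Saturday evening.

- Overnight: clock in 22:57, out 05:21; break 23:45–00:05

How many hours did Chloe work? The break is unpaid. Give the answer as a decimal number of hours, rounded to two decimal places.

6.07 hours

Overnight: 22:57 → midnight = 1 h 3 min; midnight → 05:21 = 5 h 21 min; span 6 h 24 min; less 20 min break → 6 h 4 min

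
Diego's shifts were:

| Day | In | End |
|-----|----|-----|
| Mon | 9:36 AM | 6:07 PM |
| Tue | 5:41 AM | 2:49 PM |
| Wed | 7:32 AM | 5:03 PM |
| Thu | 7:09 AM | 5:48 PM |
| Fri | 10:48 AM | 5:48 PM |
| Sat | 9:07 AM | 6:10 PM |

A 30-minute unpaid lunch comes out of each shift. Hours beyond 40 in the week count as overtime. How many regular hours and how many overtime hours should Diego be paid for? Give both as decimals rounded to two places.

Regular 40.00 hours, overtime 10.87 hours

Mon: 9:36 AM–6:07 PM = 8 h 31 min; less 30 min break → 8 h 1 min
Tue: 5:41 AM–2:49 PM = 9 h 8 min; less 30 min break → 8 h 38 min
Wed: 7:32 AM–5:03 PM = 9 h 31 min; less 30 min break → 9 h 1 min
Thu: 7:09 AM–5:48 PM = 10 h 39 min; less 30 min break → 10 h 9 min
Fri: 10:48 AM–5:48 PM = 7 h 0 min; less 30 min break → 6 h 30 min
Sat: 9:07 AM–6:10 PM = 9 h 3 min; less 30 min break → 8 h 33 min
Total worked: 50 h 52 min = 50.87 h.
Threshold 40 h → overtime 10 h 52 min, regular 40 h 0 min.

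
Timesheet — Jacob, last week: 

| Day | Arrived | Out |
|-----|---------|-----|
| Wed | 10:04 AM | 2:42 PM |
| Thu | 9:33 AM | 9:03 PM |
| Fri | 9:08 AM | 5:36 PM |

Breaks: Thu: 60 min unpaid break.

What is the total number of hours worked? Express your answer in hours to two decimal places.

23.60 hours

Wed: 10:04 AM–2:42 PM = 4 h 38 min
Thu: 9:33 AM–9:03 PM = 11 h 30 min; less 60 min break → 10 h 30 min
Fri: 9:08 AM–5:36 PM = 8 h 28 min
Total: 4 h 38 min + 10 h 30 min + 8 h 28 min = 23 h 36 min.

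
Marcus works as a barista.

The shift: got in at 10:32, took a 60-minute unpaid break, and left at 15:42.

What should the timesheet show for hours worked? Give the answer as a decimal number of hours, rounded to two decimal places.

The shift: 10:32–15:42 = 5 h 10 min; less 60 min break → 4 h 10 min

4.17 hours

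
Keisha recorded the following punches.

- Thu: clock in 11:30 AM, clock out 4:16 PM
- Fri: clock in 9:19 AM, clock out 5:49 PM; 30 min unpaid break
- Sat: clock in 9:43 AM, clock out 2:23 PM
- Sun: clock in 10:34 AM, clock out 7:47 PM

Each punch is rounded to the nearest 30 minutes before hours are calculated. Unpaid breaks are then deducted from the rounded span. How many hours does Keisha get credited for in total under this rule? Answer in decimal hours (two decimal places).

Thu: in 11:30 AM→11:30 AM, out 4:16 PM→4:30 PM; 5 h 0 min
Fri: in 9:19 AM→9:30 AM, out 5:49 PM→6:00 PM; 8 h 30 min − 30 min = 8 h 0 min
Sat: in 9:43 AM→9:30 AM, out 2:23 PM→2:30 PM; 5 h 0 min
Sun: in 10:34 AM→10:30 AM, out 7:47 PM→8:00 PM; 9 h 30 min
Total credited: 27 h 30 min.

27.50 hours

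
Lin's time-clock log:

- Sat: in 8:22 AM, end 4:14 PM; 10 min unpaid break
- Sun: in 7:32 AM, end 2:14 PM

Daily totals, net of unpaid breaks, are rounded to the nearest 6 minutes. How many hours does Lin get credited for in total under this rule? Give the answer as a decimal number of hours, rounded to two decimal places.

Sat: 8:22 AM–4:14 PM = 7 h 52 min − 10 min = 7 h 42 min → rounds to 7 h 42 min
Sun: 7:32 AM–2:14 PM = 6 h 42 min → rounds to 6 h 42 min
Total credited: 14 h 24 min.

14.40 hours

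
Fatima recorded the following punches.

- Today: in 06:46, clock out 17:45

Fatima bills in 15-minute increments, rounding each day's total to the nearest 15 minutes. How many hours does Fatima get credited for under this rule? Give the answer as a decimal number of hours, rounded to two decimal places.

11.00 hours

Today: 06:46–17:45 = 10 h 59 min → rounds to 11 h 0 min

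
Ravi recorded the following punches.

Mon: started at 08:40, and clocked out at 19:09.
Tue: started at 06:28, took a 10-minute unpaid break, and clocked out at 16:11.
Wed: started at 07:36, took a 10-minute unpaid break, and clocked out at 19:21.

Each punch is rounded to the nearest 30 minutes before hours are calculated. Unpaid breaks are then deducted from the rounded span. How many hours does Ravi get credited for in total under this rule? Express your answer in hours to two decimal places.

Mon: in 08:40→08:30, out 19:09→19:00; 10 h 30 min
Tue: in 06:28→06:30, out 16:11→16:00; 9 h 30 min − 10 min = 9 h 20 min
Wed: in 07:36→07:30, out 19:21→19:30; 12 h 0 min − 10 min = 11 h 50 min
Total credited: 31 h 40 min.

31.67 hours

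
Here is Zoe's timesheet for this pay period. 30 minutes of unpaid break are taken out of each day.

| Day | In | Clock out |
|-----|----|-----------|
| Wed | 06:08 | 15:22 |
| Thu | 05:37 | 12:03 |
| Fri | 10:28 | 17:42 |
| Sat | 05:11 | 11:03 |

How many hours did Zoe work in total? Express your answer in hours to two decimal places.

26.77 hours

Wed: 06:08–15:22 = 9 h 14 min; less 30 min break → 8 h 44 min
Thu: 05:37–12:03 = 6 h 26 min; less 30 min break → 5 h 56 min
Fri: 10:28–17:42 = 7 h 14 min; less 30 min break → 6 h 44 min
Sat: 05:11–11:03 = 5 h 52 min; less 30 min break → 5 h 22 min
Total: 8 h 44 min + 5 h 56 min + 6 h 44 min + 5 h 22 min = 26 h 46 min.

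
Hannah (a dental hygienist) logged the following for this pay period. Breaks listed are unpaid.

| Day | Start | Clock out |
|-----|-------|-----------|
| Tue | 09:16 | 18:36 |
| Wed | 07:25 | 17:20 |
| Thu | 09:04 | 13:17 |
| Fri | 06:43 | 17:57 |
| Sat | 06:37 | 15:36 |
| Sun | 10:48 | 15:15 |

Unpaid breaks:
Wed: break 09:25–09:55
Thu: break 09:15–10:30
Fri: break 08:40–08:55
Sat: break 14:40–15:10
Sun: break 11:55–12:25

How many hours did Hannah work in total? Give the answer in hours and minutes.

45 h 8 min

Tue: 09:16–18:36 = 9 h 20 min
Wed: 07:25–17:20 = 9 h 55 min; less 30 min break → 9 h 25 min
Thu: 09:04–13:17 = 4 h 13 min; less 75 min break → 2 h 58 min
Fri: 06:43–17:57 = 11 h 14 min; less 15 min break → 10 h 59 min
Sat: 06:37–15:36 = 8 h 59 min; less 30 min break → 8 h 29 min
Sun: 10:48–15:15 = 4 h 27 min; less 30 min break → 3 h 57 min
Total: 9 h 20 min + 9 h 25 min + 2 h 58 min + 10 h 59 min + 8 h 29 min + 3 h 57 min = 45 h 8 min.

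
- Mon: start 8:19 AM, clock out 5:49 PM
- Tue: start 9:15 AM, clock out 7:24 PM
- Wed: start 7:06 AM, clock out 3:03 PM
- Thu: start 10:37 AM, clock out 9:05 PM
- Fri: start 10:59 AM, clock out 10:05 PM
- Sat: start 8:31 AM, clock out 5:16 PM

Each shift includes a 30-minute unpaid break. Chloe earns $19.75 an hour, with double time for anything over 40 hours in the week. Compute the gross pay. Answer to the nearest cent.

$1379.21

Mon: 8:19 AM–5:49 PM = 9 h 30 min; less 30 min break → 9 h 0 min
Tue: 9:15 AM–7:24 PM = 10 h 9 min; less 30 min break → 9 h 39 min
Wed: 7:06 AM–3:03 PM = 7 h 57 min; less 30 min break → 7 h 27 min
Thu: 10:37 AM–9:05 PM = 10 h 28 min; less 30 min break → 9 h 58 min
Fri: 10:59 AM–10:05 PM = 11 h 6 min; less 30 min break → 10 h 36 min
Sat: 8:31 AM–5:16 PM = 8 h 45 min; less 30 min break → 8 h 15 min
Total worked: 54 h 55 min = 3295 min.
Regular 40 h 0 min = 2400 min at $19.75/h; overtime 14 h 55 min = 895 min at $39.50/h.
Pay = (2400 × $19.75 + 895 × $39.50) ÷ 60 = $1379.21.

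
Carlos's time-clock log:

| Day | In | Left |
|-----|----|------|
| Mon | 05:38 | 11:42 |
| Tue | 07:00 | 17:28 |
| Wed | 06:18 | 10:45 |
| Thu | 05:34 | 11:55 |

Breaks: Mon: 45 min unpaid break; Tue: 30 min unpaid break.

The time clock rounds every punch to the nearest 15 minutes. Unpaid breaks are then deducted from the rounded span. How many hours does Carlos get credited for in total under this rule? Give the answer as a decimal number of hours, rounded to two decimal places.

Mon: in 05:38→05:45, out 11:42→11:45; 6 h 0 min − 45 min = 5 h 15 min
Tue: in 07:00→07:00, out 17:28→17:30; 10 h 30 min − 30 min = 10 h 0 min
Wed: in 06:18→06:15, out 10:45→10:45; 4 h 30 min
Thu: in 05:34→05:30, out 11:55→12:00; 6 h 30 min
Total credited: 26 h 15 min.

26.25 hours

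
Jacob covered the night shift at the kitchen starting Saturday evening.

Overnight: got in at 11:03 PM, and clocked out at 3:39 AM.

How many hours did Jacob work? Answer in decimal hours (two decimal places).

4.60 hours

Overnight: 11:03 PM → midnight = 0 h 57 min; midnight → 3:39 AM = 3 h 39 min; span 4 h 36 min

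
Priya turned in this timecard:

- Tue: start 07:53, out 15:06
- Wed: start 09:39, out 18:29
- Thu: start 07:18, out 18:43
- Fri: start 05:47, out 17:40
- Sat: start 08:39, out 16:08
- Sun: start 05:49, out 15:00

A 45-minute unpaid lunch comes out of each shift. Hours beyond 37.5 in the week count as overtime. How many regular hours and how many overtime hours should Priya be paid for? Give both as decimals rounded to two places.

Tue: 07:53–15:06 = 7 h 13 min; less 45 min break → 6 h 28 min
Wed: 09:39–18:29 = 8 h 50 min; less 45 min break → 8 h 5 min
Thu: 07:18–18:43 = 11 h 25 min; less 45 min break → 10 h 40 min
Fri: 05:47–17:40 = 11 h 53 min; less 45 min break → 11 h 8 min
Sat: 08:39–16:08 = 7 h 29 min; less 45 min break → 6 h 44 min
Sun: 05:49–15:00 = 9 h 11 min; less 45 min break → 8 h 26 min
Total worked: 51 h 31 min = 51.52 h.
Threshold 37.5 h → overtime 14 h 1 min, regular 37 h 30 min.

Regular 37.50 hours, overtime 14.02 hours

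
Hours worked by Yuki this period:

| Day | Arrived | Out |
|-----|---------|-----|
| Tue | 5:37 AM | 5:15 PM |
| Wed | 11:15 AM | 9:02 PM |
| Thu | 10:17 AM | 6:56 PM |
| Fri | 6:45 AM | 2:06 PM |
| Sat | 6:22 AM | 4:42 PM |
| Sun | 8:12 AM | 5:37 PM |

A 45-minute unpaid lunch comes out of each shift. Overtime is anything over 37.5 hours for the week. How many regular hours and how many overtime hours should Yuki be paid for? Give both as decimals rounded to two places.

Regular 37.50 hours, overtime 15.17 hours

Tue: 5:37 AM–5:15 PM = 11 h 38 min; less 45 min break → 10 h 53 min
Wed: 11:15 AM–9:02 PM = 9 h 47 min; less 45 min break → 9 h 2 min
Thu: 10:17 AM–6:56 PM = 8 h 39 min; less 45 min break → 7 h 54 min
Fri: 6:45 AM–2:06 PM = 7 h 21 min; less 45 min break → 6 h 36 min
Sat: 6:22 AM–4:42 PM = 10 h 20 min; less 45 min break → 9 h 35 min
Sun: 8:12 AM–5:37 PM = 9 h 25 min; less 45 min break → 8 h 40 min
Total worked: 52 h 40 min = 52.67 h.
Threshold 37.5 h → overtime 15 h 10 min, regular 37 h 30 min.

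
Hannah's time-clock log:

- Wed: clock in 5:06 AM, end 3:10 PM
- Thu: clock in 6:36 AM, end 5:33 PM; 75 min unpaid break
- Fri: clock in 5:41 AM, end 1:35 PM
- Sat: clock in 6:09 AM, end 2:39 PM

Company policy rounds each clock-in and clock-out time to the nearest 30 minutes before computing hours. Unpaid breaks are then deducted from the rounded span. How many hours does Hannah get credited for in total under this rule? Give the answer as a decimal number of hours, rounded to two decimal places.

Wed: in 5:06 AM→5:00 AM, out 3:10 PM→3:00 PM; 10 h 0 min
Thu: in 6:36 AM→6:30 AM, out 5:33 PM→5:30 PM; 11 h 0 min − 75 min = 9 h 45 min
Fri: in 5:41 AM→5:30 AM, out 1:35 PM→1:30 PM; 8 h 0 min
Sat: in 6:09 AM→6:00 AM, out 2:39 PM→2:30 PM; 8 h 30 min
Total credited: 36 h 15 min.

36.25 hours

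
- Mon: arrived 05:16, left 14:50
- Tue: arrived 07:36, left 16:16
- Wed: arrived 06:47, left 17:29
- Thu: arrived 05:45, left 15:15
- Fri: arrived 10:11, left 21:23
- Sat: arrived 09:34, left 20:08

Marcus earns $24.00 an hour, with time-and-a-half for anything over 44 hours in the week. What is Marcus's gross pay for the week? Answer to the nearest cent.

$1639.20

Mon: 05:16–14:50 = 9 h 34 min
Tue: 07:36–16:16 = 8 h 40 min
Wed: 06:47–17:29 = 10 h 42 min
Thu: 05:45–15:15 = 9 h 30 min
Fri: 10:11–21:23 = 11 h 12 min
Sat: 09:34–20:08 = 10 h 34 min
Total worked: 60 h 12 min = 3612 min.
Regular 44 h 0 min = 2640 min at $24.00/h; overtime 16 h 12 min = 972 min at $36.00/h.
Pay = (2640 × $24.00 + 972 × $36.00) ÷ 60 = $1639.20.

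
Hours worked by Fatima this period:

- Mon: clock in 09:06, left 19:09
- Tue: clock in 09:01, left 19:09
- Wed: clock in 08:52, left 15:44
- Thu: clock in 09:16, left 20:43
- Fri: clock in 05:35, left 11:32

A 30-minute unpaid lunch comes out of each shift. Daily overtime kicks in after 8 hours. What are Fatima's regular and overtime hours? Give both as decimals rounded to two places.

Mon: 09:06–19:09 = 10 h 3 min; less 30 min break → 9 h 33 min
Tue: 09:01–19:09 = 10 h 8 min; less 30 min break → 9 h 38 min
Wed: 08:52–15:44 = 6 h 52 min; less 30 min break → 6 h 22 min
Thu: 09:16–20:43 = 11 h 27 min; less 30 min break → 10 h 57 min
Fri: 05:35–11:32 = 5 h 57 min; less 30 min break → 5 h 27 min
Mon reg 8 h 0 min / OT 1 h 33 min; Tue reg 8 h 0 min / OT 1 h 38 min; Wed reg 6 h 22 min / OT 0 h 0 min; Thu reg 8 h 0 min / OT 2 h 57 min; Fri reg 5 h 27 min / OT 0 h 0 min.
Totals: regular 35 h 49 min, overtime 6 h 8 min.

Regular 35.82 hours, overtime 6.13 hours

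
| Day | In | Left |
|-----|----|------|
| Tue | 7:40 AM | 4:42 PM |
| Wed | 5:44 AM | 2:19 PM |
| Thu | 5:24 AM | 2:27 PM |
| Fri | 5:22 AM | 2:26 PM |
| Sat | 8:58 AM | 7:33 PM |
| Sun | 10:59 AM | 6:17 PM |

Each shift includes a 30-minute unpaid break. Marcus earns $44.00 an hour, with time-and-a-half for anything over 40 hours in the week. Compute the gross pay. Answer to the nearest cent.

Tue: 7:40 AM–4:42 PM = 9 h 2 min; less 30 min break → 8 h 32 min
Wed: 5:44 AM–2:19 PM = 8 h 35 min; less 30 min break → 8 h 5 min
Thu: 5:24 AM–2:27 PM = 9 h 3 min; less 30 min break → 8 h 33 min
Fri: 5:22 AM–2:26 PM = 9 h 4 min; less 30 min break → 8 h 34 min
Sat: 8:58 AM–7:33 PM = 10 h 35 min; less 30 min break → 10 h 5 min
Sun: 10:59 AM–6:17 PM = 7 h 18 min; less 30 min break → 6 h 48 min
Total worked: 50 h 37 min = 3037 min.
Regular 40 h 0 min = 2400 min at $44.00/h; overtime 10 h 37 min = 637 min at $66.00/h.
Pay = (2400 × $44.00 + 637 × $66.00) ÷ 60 = $2460.70.

$2460.70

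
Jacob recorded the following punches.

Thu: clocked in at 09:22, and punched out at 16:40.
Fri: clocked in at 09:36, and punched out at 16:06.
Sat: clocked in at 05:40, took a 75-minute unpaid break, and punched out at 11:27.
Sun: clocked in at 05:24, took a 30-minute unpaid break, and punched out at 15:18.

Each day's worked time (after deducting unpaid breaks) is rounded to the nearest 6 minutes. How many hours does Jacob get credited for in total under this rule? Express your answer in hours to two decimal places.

Thu: 09:22–16:40 = 7 h 18 min → rounds to 7 h 18 min
Fri: 09:36–16:06 = 6 h 30 min → rounds to 6 h 30 min
Sat: 05:40–11:27 = 5 h 47 min − 75 min = 4 h 32 min → rounds to 4 h 30 min
Sun: 05:24–15:18 = 9 h 54 min − 30 min = 9 h 24 min → rounds to 9 h 24 min
Total credited: 27 h 42 min.

27.70 hours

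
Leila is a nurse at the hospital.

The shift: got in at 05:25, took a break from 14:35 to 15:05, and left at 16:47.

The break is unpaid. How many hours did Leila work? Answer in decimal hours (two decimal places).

The shift: 05:25–16:47 = 11 h 22 min; less 30 min break → 10 h 52 min

10.87 hours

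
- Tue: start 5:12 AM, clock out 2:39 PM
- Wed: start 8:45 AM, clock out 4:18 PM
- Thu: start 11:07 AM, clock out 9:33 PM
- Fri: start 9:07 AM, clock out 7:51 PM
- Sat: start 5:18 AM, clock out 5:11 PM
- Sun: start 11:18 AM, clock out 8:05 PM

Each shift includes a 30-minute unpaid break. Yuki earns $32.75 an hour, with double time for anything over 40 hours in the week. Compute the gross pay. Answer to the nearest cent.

Tue: 5:12 AM–2:39 PM = 9 h 27 min; less 30 min break → 8 h 57 min
Wed: 8:45 AM–4:18 PM = 7 h 33 min; less 30 min break → 7 h 3 min
Thu: 11:07 AM–9:33 PM = 10 h 26 min; less 30 min break → 9 h 56 min
Fri: 9:07 AM–7:51 PM = 10 h 44 min; less 30 min break → 10 h 14 min
Sat: 5:18 AM–5:11 PM = 11 h 53 min; less 30 min break → 11 h 23 min
Sun: 11:18 AM–8:05 PM = 8 h 47 min; less 30 min break → 8 h 17 min
Total worked: 55 h 50 min = 3350 min.
Regular 40 h 0 min = 2400 min at $32.75/h; overtime 15 h 50 min = 950 min at $65.50/h.
Pay = (2400 × $32.75 + 950 × $65.50) ÷ 60 = $2347.08.

$2347.08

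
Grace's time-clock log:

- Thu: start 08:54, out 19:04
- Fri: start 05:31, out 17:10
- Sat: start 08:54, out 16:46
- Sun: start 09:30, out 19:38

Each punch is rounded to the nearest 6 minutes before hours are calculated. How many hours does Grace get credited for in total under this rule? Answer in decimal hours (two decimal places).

39.90 hours

Thu: in 08:54→08:54, out 19:04→19:06; 10 h 12 min
Fri: in 05:31→05:30, out 17:10→17:12; 11 h 42 min
Sat: in 08:54→08:54, out 16:46→16:48; 7 h 54 min
Sun: in 09:30→09:30, out 19:38→19:36; 10 h 6 min
Total credited: 39 h 54 min.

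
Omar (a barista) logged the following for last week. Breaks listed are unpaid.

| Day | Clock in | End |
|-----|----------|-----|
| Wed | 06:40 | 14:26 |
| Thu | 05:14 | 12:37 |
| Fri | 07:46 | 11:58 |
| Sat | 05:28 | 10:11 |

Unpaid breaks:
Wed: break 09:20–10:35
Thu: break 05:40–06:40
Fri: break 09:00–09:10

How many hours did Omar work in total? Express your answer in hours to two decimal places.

21.65 hours

Wed: 06:40–14:26 = 7 h 46 min; less 75 min break → 6 h 31 min
Thu: 05:14–12:37 = 7 h 23 min; less 60 min break → 6 h 23 min
Fri: 07:46–11:58 = 4 h 12 min; less 10 min break → 4 h 2 min
Sat: 05:28–10:11 = 4 h 43 min
Total: 6 h 31 min + 6 h 23 min + 4 h 2 min + 4 h 43 min = 21 h 39 min.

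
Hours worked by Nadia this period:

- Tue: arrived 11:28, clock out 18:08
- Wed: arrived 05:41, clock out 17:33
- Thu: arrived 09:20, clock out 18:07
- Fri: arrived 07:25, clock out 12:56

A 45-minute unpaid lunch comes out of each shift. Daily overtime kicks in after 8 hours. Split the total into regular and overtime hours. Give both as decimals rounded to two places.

Regular 26.68 hours, overtime 3.15 hours

Tue: 11:28–18:08 = 6 h 40 min; less 45 min break → 5 h 55 min
Wed: 05:41–17:33 = 11 h 52 min; less 45 min break → 11 h 7 min
Thu: 09:20–18:07 = 8 h 47 min; less 45 min break → 8 h 2 min
Fri: 07:25–12:56 = 5 h 31 min; less 45 min break → 4 h 46 min
Tue reg 5 h 55 min / OT 0 h 0 min; Wed reg 8 h 0 min / OT 3 h 7 min; Thu reg 8 h 0 min / OT 0 h 2 min; Fri reg 4 h 46 min / OT 0 h 0 min.
Totals: regular 26 h 41 min, overtime 3 h 9 min.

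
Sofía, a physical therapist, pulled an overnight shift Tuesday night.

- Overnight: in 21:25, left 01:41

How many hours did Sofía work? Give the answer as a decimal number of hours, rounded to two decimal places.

Overnight: 21:25 → midnight = 2 h 35 min; midnight → 01:41 = 1 h 41 min; span 4 h 16 min

4.27 hours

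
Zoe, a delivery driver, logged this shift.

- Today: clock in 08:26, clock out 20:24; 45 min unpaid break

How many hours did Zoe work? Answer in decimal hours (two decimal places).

Today: 08:26–20:24 = 11 h 58 min; less 45 min break → 11 h 13 min

11.22 hours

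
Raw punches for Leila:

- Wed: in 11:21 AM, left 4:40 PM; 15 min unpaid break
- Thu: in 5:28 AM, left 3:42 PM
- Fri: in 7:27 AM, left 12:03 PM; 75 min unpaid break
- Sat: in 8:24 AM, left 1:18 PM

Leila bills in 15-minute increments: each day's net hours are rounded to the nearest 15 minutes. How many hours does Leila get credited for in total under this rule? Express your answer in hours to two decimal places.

23.50 hours

Wed: 11:21 AM–4:40 PM = 5 h 19 min − 15 min = 5 h 4 min → rounds to 5 h 0 min
Thu: 5:28 AM–3:42 PM = 10 h 14 min → rounds to 10 h 15 min
Fri: 7:27 AM–12:03 PM = 4 h 36 min − 75 min = 3 h 21 min → rounds to 3 h 15 min
Sat: 8:24 AM–1:18 PM = 4 h 54 min → rounds to 5 h 0 min
Total credited: 23 h 30 min.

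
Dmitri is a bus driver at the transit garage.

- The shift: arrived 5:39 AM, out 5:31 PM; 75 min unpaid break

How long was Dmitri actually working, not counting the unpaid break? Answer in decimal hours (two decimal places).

10.62 hours

The shift: 5:39 AM–5:31 PM = 11 h 52 min; less 75 min break → 10 h 37 min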